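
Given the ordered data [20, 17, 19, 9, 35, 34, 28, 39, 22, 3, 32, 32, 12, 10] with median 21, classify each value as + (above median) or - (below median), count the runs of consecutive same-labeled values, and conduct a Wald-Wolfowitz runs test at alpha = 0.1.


Step 1: Compute median = 21; label A = above, B = below.
Labels in order: BBBBAAAAABAABB  (n_A = 7, n_B = 7)
Step 2: Count runs R = 5.
Step 3: Under H0 (random ordering), E[R] = 2*n_A*n_B/(n_A+n_B) + 1 = 2*7*7/14 + 1 = 8.0000.
        Var[R] = 2*n_A*n_B*(2*n_A*n_B - n_A - n_B) / ((n_A+n_B)^2 * (n_A+n_B-1)) = 8232/2548 = 3.2308.
        SD[R] = 1.7974.
Step 4: Continuity-corrected z = (R + 0.5 - E[R]) / SD[R] = (5 + 0.5 - 8.0000) / 1.7974 = -1.3909.
Step 5: Two-sided p-value via normal approximation = 2*(1 - Phi(|z|)) = 0.164264.
Step 6: alpha = 0.1. fail to reject H0.

R = 5, z = -1.3909, p = 0.164264, fail to reject H0.


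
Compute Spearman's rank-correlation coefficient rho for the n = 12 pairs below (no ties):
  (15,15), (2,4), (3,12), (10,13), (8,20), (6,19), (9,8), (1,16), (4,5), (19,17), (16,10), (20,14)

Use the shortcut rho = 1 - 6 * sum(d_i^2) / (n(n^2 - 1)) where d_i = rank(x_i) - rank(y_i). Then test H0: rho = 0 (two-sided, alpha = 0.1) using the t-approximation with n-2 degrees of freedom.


Step 1: Rank x and y separately (midranks; no ties here).
rank(x): 15->9, 2->2, 3->3, 10->8, 8->6, 6->5, 9->7, 1->1, 4->4, 19->11, 16->10, 20->12
rank(y): 15->8, 4->1, 12->5, 13->6, 20->12, 19->11, 8->3, 16->9, 5->2, 17->10, 10->4, 14->7
Step 2: d_i = R_x(i) - R_y(i); compute d_i^2.
  (9-8)^2=1, (2-1)^2=1, (3-5)^2=4, (8-6)^2=4, (6-12)^2=36, (5-11)^2=36, (7-3)^2=16, (1-9)^2=64, (4-2)^2=4, (11-10)^2=1, (10-4)^2=36, (12-7)^2=25
sum(d^2) = 228.
Step 3: rho = 1 - 6*228 / (12*(12^2 - 1)) = 1 - 1368/1716 = 0.202797.
Step 4: Under H0, t = rho * sqrt((n-2)/(1-rho^2)) = 0.6549 ~ t(10).
Step 5: Two-sided p-value from the t-distribution with 10 df = 0.527302.
Step 6: alpha = 0.1. fail to reject H0.

rho = 0.2028, p = 0.527302, fail to reject H0 at alpha = 0.1.


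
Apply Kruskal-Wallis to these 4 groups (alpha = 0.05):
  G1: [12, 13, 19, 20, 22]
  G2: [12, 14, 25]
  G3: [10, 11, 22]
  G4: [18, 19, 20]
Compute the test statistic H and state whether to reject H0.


Step 1: Combine all N = 14 observations and assign midranks.
sorted (value, group, rank): (10,G3,1), (11,G3,2), (12,G1,3.5), (12,G2,3.5), (13,G1,5), (14,G2,6), (18,G4,7), (19,G1,8.5), (19,G4,8.5), (20,G1,10.5), (20,G4,10.5), (22,G1,12.5), (22,G3,12.5), (25,G2,14)
Step 2: Sum ranks within each group.
R_1 = 40 (n_1 = 5)
R_2 = 23.5 (n_2 = 3)
R_3 = 15.5 (n_3 = 3)
R_4 = 26 (n_4 = 3)
Step 3: H = 12/(N(N+1)) * sum(R_i^2/n_i) - 3(N+1)
     = 12/(14*15) * (40^2/5 + 23.5^2/3 + 15.5^2/3 + 26^2/3) - 3*15
     = 0.057143 * 809.5 - 45
     = 1.257143.
Step 4: Ties present; correction factor C = 1 - 24/(14^3 - 14) = 0.991209. Corrected H = 1.257143 / 0.991209 = 1.268293.
Step 5: Under H0, H ~ chi^2(3); p-value = 0.736676.
Step 6: alpha = 0.05. fail to reject H0.

H = 1.2683, df = 3, p = 0.736676, fail to reject H0.


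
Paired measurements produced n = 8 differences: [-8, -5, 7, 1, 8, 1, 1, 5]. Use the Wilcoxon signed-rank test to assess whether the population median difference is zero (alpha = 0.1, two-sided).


Step 1: Drop any zero differences (none here) and take |d_i|.
|d| = [8, 5, 7, 1, 8, 1, 1, 5]
Step 2: Midrank |d_i| (ties get averaged ranks).
ranks: |8|->7.5, |5|->4.5, |7|->6, |1|->2, |8|->7.5, |1|->2, |1|->2, |5|->4.5
Step 3: Attach original signs; sum ranks with positive sign and with negative sign.
W+ = 6 + 2 + 7.5 + 2 + 2 + 4.5 = 24
W- = 7.5 + 4.5 = 12
(Check: W+ + W- = 36 should equal n(n+1)/2 = 36.)
Step 4: Test statistic W = min(W+, W-) = 12.
Step 5: Ties in |d|, so use the tie-corrected normal approximation.
        E[W] = n(n+1)/4 = 8*9/4 = 18.
        Tie groups: |d|=1 (t=3), |d|=5 (t=2), |d|=8 (t=2); sum(t^3 - t) = 36.
        Var[W] = n(n+1)(2n+1)/24 - sum(t^3-t)/48 = 1224/24 - 36/48 = 50.25.
        z = (W - E[W]) / sqrt(Var[W]) = (12 - 18) / 7.0887 = -0.8464.
        Two-sided p = 2*Phi(z) = 0.397321.
Step 6: alpha = 0.1. fail to reject H0.

W+ = 24, W- = 12, W = min = 12, p = 0.397321, fail to reject H0.


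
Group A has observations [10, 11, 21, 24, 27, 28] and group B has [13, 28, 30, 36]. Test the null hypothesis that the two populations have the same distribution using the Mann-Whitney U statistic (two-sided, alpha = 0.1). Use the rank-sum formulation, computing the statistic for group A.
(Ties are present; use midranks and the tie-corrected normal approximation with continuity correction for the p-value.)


Step 1: Combine and sort all 10 observations; assign midranks.
sorted (value, group): (10,X), (11,X), (13,Y), (21,X), (24,X), (27,X), (28,X), (28,Y), (30,Y), (36,Y)
ranks: 10->1, 11->2, 13->3, 21->4, 24->5, 27->6, 28->7.5, 28->7.5, 30->9, 36->10
Step 2: Rank sum for X: R1 = 1 + 2 + 4 + 5 + 6 + 7.5 = 25.5.
Step 3: U_X = R1 - n1(n1+1)/2 = 25.5 - 6*7/2 = 25.5 - 21 = 4.5.
       U_Y = n1*n2 - U_X = 24 - 4.5 = 19.5.
Step 4: Ties are present, so use the tie-corrected normal approximation (with continuity correction) for the p-value.
Step 5: p-value = 0.134407; compare to alpha = 0.1. fail to reject H0.

U_X = 4.5, p = 0.134407, fail to reject H0 at alpha = 0.1.


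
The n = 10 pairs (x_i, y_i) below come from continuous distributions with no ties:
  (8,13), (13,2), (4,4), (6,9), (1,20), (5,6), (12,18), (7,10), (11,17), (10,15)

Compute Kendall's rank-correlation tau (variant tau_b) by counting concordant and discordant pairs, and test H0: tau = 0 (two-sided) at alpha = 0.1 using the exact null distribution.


Step 1: Enumerate the 45 unordered pairs (i,j) with i<j and classify each by sign(x_j-x_i) * sign(y_j-y_i).
  (1,2):dx=+5,dy=-11->D; (1,3):dx=-4,dy=-9->C; (1,4):dx=-2,dy=-4->C; (1,5):dx=-7,dy=+7->D
  (1,6):dx=-3,dy=-7->C; (1,7):dx=+4,dy=+5->C; (1,8):dx=-1,dy=-3->C; (1,9):dx=+3,dy=+4->C
  (1,10):dx=+2,dy=+2->C; (2,3):dx=-9,dy=+2->D; (2,4):dx=-7,dy=+7->D; (2,5):dx=-12,dy=+18->D
  (2,6):dx=-8,dy=+4->D; (2,7):dx=-1,dy=+16->D; (2,8):dx=-6,dy=+8->D; (2,9):dx=-2,dy=+15->D
  (2,10):dx=-3,dy=+13->D; (3,4):dx=+2,dy=+5->C; (3,5):dx=-3,dy=+16->D; (3,6):dx=+1,dy=+2->C
  (3,7):dx=+8,dy=+14->C; (3,8):dx=+3,dy=+6->C; (3,9):dx=+7,dy=+13->C; (3,10):dx=+6,dy=+11->C
  (4,5):dx=-5,dy=+11->D; (4,6):dx=-1,dy=-3->C; (4,7):dx=+6,dy=+9->C; (4,8):dx=+1,dy=+1->C
  (4,9):dx=+5,dy=+8->C; (4,10):dx=+4,dy=+6->C; (5,6):dx=+4,dy=-14->D; (5,7):dx=+11,dy=-2->D
  (5,8):dx=+6,dy=-10->D; (5,9):dx=+10,dy=-3->D; (5,10):dx=+9,dy=-5->D; (6,7):dx=+7,dy=+12->C
  (6,8):dx=+2,dy=+4->C; (6,9):dx=+6,dy=+11->C; (6,10):dx=+5,dy=+9->C; (7,8):dx=-5,dy=-8->C
  (7,9):dx=-1,dy=-1->C; (7,10):dx=-2,dy=-3->C; (8,9):dx=+4,dy=+7->C; (8,10):dx=+3,dy=+5->C
  (9,10):dx=-1,dy=-2->C
Step 2: C = 28, D = 17, total pairs = 45.
Step 3: tau = (C - D)/(n(n-1)/2) = (28 - 17)/45 = 0.244444.
Step 4: Exact two-sided p-value (enumerate n! = 3628800 permutations of y under H0): p = 0.380720.
Step 5: alpha = 0.1. fail to reject H0.

tau_b = 0.2444 (C=28, D=17), p = 0.380720, fail to reject H0.


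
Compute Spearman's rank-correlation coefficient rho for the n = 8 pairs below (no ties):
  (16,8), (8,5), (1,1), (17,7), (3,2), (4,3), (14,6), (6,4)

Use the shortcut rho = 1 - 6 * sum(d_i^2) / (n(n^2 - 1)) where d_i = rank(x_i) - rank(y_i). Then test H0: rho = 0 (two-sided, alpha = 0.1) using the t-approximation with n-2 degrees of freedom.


Step 1: Rank x and y separately (midranks; no ties here).
rank(x): 16->7, 8->5, 1->1, 17->8, 3->2, 4->3, 14->6, 6->4
rank(y): 8->8, 5->5, 1->1, 7->7, 2->2, 3->3, 6->6, 4->4
Step 2: d_i = R_x(i) - R_y(i); compute d_i^2.
  (7-8)^2=1, (5-5)^2=0, (1-1)^2=0, (8-7)^2=1, (2-2)^2=0, (3-3)^2=0, (6-6)^2=0, (4-4)^2=0
sum(d^2) = 2.
Step 3: rho = 1 - 6*2 / (8*(8^2 - 1)) = 1 - 12/504 = 0.976190.
Step 4: Under H0, t = rho * sqrt((n-2)/(1-rho^2)) = 11.0235 ~ t(6).
Step 5: Two-sided p-value from the t-distribution with 6 df = 0.000033.
Step 6: alpha = 0.1. reject H0.

rho = 0.9762, p = 0.000033, reject H0 at alpha = 0.1.


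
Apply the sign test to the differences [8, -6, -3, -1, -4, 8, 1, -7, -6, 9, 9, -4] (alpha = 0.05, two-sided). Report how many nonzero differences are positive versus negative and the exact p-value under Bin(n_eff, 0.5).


Step 1: Discard zero differences. Original n = 12; n_eff = number of nonzero differences = 12.
Nonzero differences (with sign): +8, -6, -3, -1, -4, +8, +1, -7, -6, +9, +9, -4
Step 2: Count signs: positive = 5, negative = 7.
Step 3: Under H0: P(positive) = 0.5, so the number of positives S ~ Bin(12, 0.5).
Step 4: Two-sided exact p-value = sum of Bin(12,0.5) probabilities at or below the observed probability = 0.774414.
Step 5: alpha = 0.05. fail to reject H0.

n_eff = 12, pos = 5, neg = 7, p = 0.774414, fail to reject H0.


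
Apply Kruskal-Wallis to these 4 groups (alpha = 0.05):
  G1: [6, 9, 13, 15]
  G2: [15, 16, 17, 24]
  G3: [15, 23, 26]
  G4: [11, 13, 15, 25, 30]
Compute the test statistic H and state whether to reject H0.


Step 1: Combine all N = 16 observations and assign midranks.
sorted (value, group, rank): (6,G1,1), (9,G1,2), (11,G4,3), (13,G1,4.5), (13,G4,4.5), (15,G1,7.5), (15,G2,7.5), (15,G3,7.5), (15,G4,7.5), (16,G2,10), (17,G2,11), (23,G3,12), (24,G2,13), (25,G4,14), (26,G3,15), (30,G4,16)
Step 2: Sum ranks within each group.
R_1 = 15 (n_1 = 4)
R_2 = 41.5 (n_2 = 4)
R_3 = 34.5 (n_3 = 3)
R_4 = 45 (n_4 = 5)
Step 3: H = 12/(N(N+1)) * sum(R_i^2/n_i) - 3(N+1)
     = 12/(16*17) * (15^2/4 + 41.5^2/4 + 34.5^2/3 + 45^2/5) - 3*17
     = 0.044118 * 1288.56 - 51
     = 5.848346.
Step 4: Ties present; correction factor C = 1 - 66/(16^3 - 16) = 0.983824. Corrected H = 5.848346 / 0.983824 = 5.944507.
Step 5: Under H0, H ~ chi^2(3); p-value = 0.114342.
Step 6: alpha = 0.05. fail to reject H0.

H = 5.9445, df = 3, p = 0.114342, fail to reject H0.


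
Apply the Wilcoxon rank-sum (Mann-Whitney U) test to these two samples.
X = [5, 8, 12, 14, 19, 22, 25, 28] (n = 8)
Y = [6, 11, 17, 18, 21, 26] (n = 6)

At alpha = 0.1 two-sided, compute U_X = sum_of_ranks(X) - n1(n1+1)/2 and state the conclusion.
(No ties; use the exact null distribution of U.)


Step 1: Combine and sort all 14 observations; assign midranks.
sorted (value, group): (5,X), (6,Y), (8,X), (11,Y), (12,X), (14,X), (17,Y), (18,Y), (19,X), (21,Y), (22,X), (25,X), (26,Y), (28,X)
ranks: 5->1, 6->2, 8->3, 11->4, 12->5, 14->6, 17->7, 18->8, 19->9, 21->10, 22->11, 25->12, 26->13, 28->14
Step 2: Rank sum for X: R1 = 1 + 3 + 5 + 6 + 9 + 11 + 12 + 14 = 61.
Step 3: U_X = R1 - n1(n1+1)/2 = 61 - 8*9/2 = 61 - 36 = 25.
       U_Y = n1*n2 - U_X = 48 - 25 = 23.
Step 4: No ties, so the exact null distribution of U (based on enumerating the C(14,8) = 3003 equally likely rank assignments) gives the two-sided p-value.
Step 5: p-value = 0.949717; compare to alpha = 0.1. fail to reject H0.

U_X = 25, p = 0.949717, fail to reject H0 at alpha = 0.1.


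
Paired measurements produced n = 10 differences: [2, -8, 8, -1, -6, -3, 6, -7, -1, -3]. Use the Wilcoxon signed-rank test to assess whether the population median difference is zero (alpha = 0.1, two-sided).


Step 1: Drop any zero differences (none here) and take |d_i|.
|d| = [2, 8, 8, 1, 6, 3, 6, 7, 1, 3]
Step 2: Midrank |d_i| (ties get averaged ranks).
ranks: |2|->3, |8|->9.5, |8|->9.5, |1|->1.5, |6|->6.5, |3|->4.5, |6|->6.5, |7|->8, |1|->1.5, |3|->4.5
Step 3: Attach original signs; sum ranks with positive sign and with negative sign.
W+ = 3 + 9.5 + 6.5 = 19
W- = 9.5 + 1.5 + 6.5 + 4.5 + 8 + 1.5 + 4.5 = 36
(Check: W+ + W- = 55 should equal n(n+1)/2 = 55.)
Step 4: Test statistic W = min(W+, W-) = 19.
Step 5: Ties in |d|, so use the tie-corrected normal approximation.
        E[W] = n(n+1)/4 = 10*11/4 = 27.5.
        Tie groups: |d|=1 (t=2), |d|=3 (t=2), |d|=6 (t=2), |d|=8 (t=2); sum(t^3 - t) = 24.
        Var[W] = n(n+1)(2n+1)/24 - sum(t^3-t)/48 = 2310/24 - 24/48 = 95.75.
        z = (W - E[W]) / sqrt(Var[W]) = (19 - 27.5) / 9.7852 = -0.8687.
        Two-sided p = 2*Phi(z) = 0.385033.
Step 6: alpha = 0.1. fail to reject H0.

W+ = 19, W- = 36, W = min = 19, p = 0.385033, fail to reject H0.


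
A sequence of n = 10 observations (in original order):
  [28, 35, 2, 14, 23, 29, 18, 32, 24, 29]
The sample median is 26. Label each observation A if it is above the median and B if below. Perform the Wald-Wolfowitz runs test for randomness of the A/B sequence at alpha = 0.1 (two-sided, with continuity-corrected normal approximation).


Step 1: Compute median = 26; label A = above, B = below.
Labels in order: AABBBABABA  (n_A = 5, n_B = 5)
Step 2: Count runs R = 7.
Step 3: Under H0 (random ordering), E[R] = 2*n_A*n_B/(n_A+n_B) + 1 = 2*5*5/10 + 1 = 6.0000.
        Var[R] = 2*n_A*n_B*(2*n_A*n_B - n_A - n_B) / ((n_A+n_B)^2 * (n_A+n_B-1)) = 2000/900 = 2.2222.
        SD[R] = 1.4907.
Step 4: Continuity-corrected z = (R - 0.5 - E[R]) / SD[R] = (7 - 0.5 - 6.0000) / 1.4907 = 0.3354.
Step 5: Two-sided p-value via normal approximation = 2*(1 - Phi(|z|)) = 0.737316.
Step 6: alpha = 0.1. fail to reject H0.

R = 7, z = 0.3354, p = 0.737316, fail to reject H0.


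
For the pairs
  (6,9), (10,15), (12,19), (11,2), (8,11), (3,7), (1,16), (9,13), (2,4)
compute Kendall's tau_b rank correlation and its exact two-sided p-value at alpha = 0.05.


Step 1: Enumerate the 36 unordered pairs (i,j) with i<j and classify each by sign(x_j-x_i) * sign(y_j-y_i).
  (1,2):dx=+4,dy=+6->C; (1,3):dx=+6,dy=+10->C; (1,4):dx=+5,dy=-7->D; (1,5):dx=+2,dy=+2->C
  (1,6):dx=-3,dy=-2->C; (1,7):dx=-5,dy=+7->D; (1,8):dx=+3,dy=+4->C; (1,9):dx=-4,dy=-5->C
  (2,3):dx=+2,dy=+4->C; (2,4):dx=+1,dy=-13->D; (2,5):dx=-2,dy=-4->C; (2,6):dx=-7,dy=-8->C
  (2,7):dx=-9,dy=+1->D; (2,8):dx=-1,dy=-2->C; (2,9):dx=-8,dy=-11->C; (3,4):dx=-1,dy=-17->C
  (3,5):dx=-4,dy=-8->C; (3,6):dx=-9,dy=-12->C; (3,7):dx=-11,dy=-3->C; (3,8):dx=-3,dy=-6->C
  (3,9):dx=-10,dy=-15->C; (4,5):dx=-3,dy=+9->D; (4,6):dx=-8,dy=+5->D; (4,7):dx=-10,dy=+14->D
  (4,8):dx=-2,dy=+11->D; (4,9):dx=-9,dy=+2->D; (5,6):dx=-5,dy=-4->C; (5,7):dx=-7,dy=+5->D
  (5,8):dx=+1,dy=+2->C; (5,9):dx=-6,dy=-7->C; (6,7):dx=-2,dy=+9->D; (6,8):dx=+6,dy=+6->C
  (6,9):dx=-1,dy=-3->C; (7,8):dx=+8,dy=-3->D; (7,9):dx=+1,dy=-12->D; (8,9):dx=-7,dy=-9->C
Step 2: C = 23, D = 13, total pairs = 36.
Step 3: tau = (C - D)/(n(n-1)/2) = (23 - 13)/36 = 0.277778.
Step 4: Exact two-sided p-value (enumerate n! = 362880 permutations of y under H0): p = 0.358488.
Step 5: alpha = 0.05. fail to reject H0.

tau_b = 0.2778 (C=23, D=13), p = 0.358488, fail to reject H0.


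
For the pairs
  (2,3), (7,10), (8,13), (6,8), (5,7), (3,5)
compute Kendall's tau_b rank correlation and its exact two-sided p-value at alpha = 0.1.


Step 1: Enumerate the 15 unordered pairs (i,j) with i<j and classify each by sign(x_j-x_i) * sign(y_j-y_i).
  (1,2):dx=+5,dy=+7->C; (1,3):dx=+6,dy=+10->C; (1,4):dx=+4,dy=+5->C; (1,5):dx=+3,dy=+4->C
  (1,6):dx=+1,dy=+2->C; (2,3):dx=+1,dy=+3->C; (2,4):dx=-1,dy=-2->C; (2,5):dx=-2,dy=-3->C
  (2,6):dx=-4,dy=-5->C; (3,4):dx=-2,dy=-5->C; (3,5):dx=-3,dy=-6->C; (3,6):dx=-5,dy=-8->C
  (4,5):dx=-1,dy=-1->C; (4,6):dx=-3,dy=-3->C; (5,6):dx=-2,dy=-2->C
Step 2: C = 15, D = 0, total pairs = 15.
Step 3: tau = (C - D)/(n(n-1)/2) = (15 - 0)/15 = 1.000000.
Step 4: Exact two-sided p-value (enumerate n! = 720 permutations of y under H0): p = 0.002778.
Step 5: alpha = 0.1. reject H0.

tau_b = 1.0000 (C=15, D=0), p = 0.002778, reject H0.


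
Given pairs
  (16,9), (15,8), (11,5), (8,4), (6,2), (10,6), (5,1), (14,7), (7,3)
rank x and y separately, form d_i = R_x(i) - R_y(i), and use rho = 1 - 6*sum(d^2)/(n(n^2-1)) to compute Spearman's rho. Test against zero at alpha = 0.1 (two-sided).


Step 1: Rank x and y separately (midranks; no ties here).
rank(x): 16->9, 15->8, 11->6, 8->4, 6->2, 10->5, 5->1, 14->7, 7->3
rank(y): 9->9, 8->8, 5->5, 4->4, 2->2, 6->6, 1->1, 7->7, 3->3
Step 2: d_i = R_x(i) - R_y(i); compute d_i^2.
  (9-9)^2=0, (8-8)^2=0, (6-5)^2=1, (4-4)^2=0, (2-2)^2=0, (5-6)^2=1, (1-1)^2=0, (7-7)^2=0, (3-3)^2=0
sum(d^2) = 2.
Step 3: rho = 1 - 6*2 / (9*(9^2 - 1)) = 1 - 12/720 = 0.983333.
Step 4: Under H0, t = rho * sqrt((n-2)/(1-rho^2)) = 14.3096 ~ t(7).
Step 5: Two-sided p-value from the t-distribution with 7 df = 0.000002.
Step 6: alpha = 0.1. reject H0.

rho = 0.9833, p = 0.000002, reject H0 at alpha = 0.1.


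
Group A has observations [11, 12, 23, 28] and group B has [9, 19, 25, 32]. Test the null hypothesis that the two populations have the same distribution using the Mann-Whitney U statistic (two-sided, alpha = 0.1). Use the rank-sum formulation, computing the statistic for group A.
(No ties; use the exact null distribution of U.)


Step 1: Combine and sort all 8 observations; assign midranks.
sorted (value, group): (9,Y), (11,X), (12,X), (19,Y), (23,X), (25,Y), (28,X), (32,Y)
ranks: 9->1, 11->2, 12->3, 19->4, 23->5, 25->6, 28->7, 32->8
Step 2: Rank sum for X: R1 = 2 + 3 + 5 + 7 = 17.
Step 3: U_X = R1 - n1(n1+1)/2 = 17 - 4*5/2 = 17 - 10 = 7.
       U_Y = n1*n2 - U_X = 16 - 7 = 9.
Step 4: No ties, so the exact null distribution of U (based on enumerating the C(8,4) = 70 equally likely rank assignments) gives the two-sided p-value.
Step 5: p-value = 0.885714; compare to alpha = 0.1. fail to reject H0.

U_X = 7, p = 0.885714, fail to reject H0 at alpha = 0.1.


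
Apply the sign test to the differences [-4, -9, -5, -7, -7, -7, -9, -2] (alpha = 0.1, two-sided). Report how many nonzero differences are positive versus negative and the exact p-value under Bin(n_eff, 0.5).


Step 1: Discard zero differences. Original n = 8; n_eff = number of nonzero differences = 8.
Nonzero differences (with sign): -4, -9, -5, -7, -7, -7, -9, -2
Step 2: Count signs: positive = 0, negative = 8.
Step 3: Under H0: P(positive) = 0.5, so the number of positives S ~ Bin(8, 0.5).
Step 4: Two-sided exact p-value = sum of Bin(8,0.5) probabilities at or below the observed probability = 0.007812.
Step 5: alpha = 0.1. reject H0.

n_eff = 8, pos = 0, neg = 8, p = 0.007812, reject H0.


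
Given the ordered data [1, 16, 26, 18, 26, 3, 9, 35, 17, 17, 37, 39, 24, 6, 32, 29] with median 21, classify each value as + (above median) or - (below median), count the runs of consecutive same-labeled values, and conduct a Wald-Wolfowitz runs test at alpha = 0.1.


Step 1: Compute median = 21; label A = above, B = below.
Labels in order: BBABABBABBAAABAA  (n_A = 8, n_B = 8)
Step 2: Count runs R = 10.
Step 3: Under H0 (random ordering), E[R] = 2*n_A*n_B/(n_A+n_B) + 1 = 2*8*8/16 + 1 = 9.0000.
        Var[R] = 2*n_A*n_B*(2*n_A*n_B - n_A - n_B) / ((n_A+n_B)^2 * (n_A+n_B-1)) = 14336/3840 = 3.7333.
        SD[R] = 1.9322.
Step 4: Continuity-corrected z = (R - 0.5 - E[R]) / SD[R] = (10 - 0.5 - 9.0000) / 1.9322 = 0.2588.
Step 5: Two-sided p-value via normal approximation = 2*(1 - Phi(|z|)) = 0.795809.
Step 6: alpha = 0.1. fail to reject H0.

R = 10, z = 0.2588, p = 0.795809, fail to reject H0.


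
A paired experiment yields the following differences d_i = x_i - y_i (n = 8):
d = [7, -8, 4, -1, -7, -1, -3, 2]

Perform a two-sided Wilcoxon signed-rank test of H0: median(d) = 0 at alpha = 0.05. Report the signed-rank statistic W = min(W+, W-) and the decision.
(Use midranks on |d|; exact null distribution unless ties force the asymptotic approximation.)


Step 1: Drop any zero differences (none here) and take |d_i|.
|d| = [7, 8, 4, 1, 7, 1, 3, 2]
Step 2: Midrank |d_i| (ties get averaged ranks).
ranks: |7|->6.5, |8|->8, |4|->5, |1|->1.5, |7|->6.5, |1|->1.5, |3|->4, |2|->3
Step 3: Attach original signs; sum ranks with positive sign and with negative sign.
W+ = 6.5 + 5 + 3 = 14.5
W- = 8 + 1.5 + 6.5 + 1.5 + 4 = 21.5
(Check: W+ + W- = 36 should equal n(n+1)/2 = 36.)
Step 4: Test statistic W = min(W+, W-) = 14.5.
Step 5: Ties in |d|, so use the tie-corrected normal approximation.
        E[W] = n(n+1)/4 = 8*9/4 = 18.
        Tie groups: |d|=1 (t=2), |d|=7 (t=2); sum(t^3 - t) = 12.
        Var[W] = n(n+1)(2n+1)/24 - sum(t^3-t)/48 = 1224/24 - 12/48 = 50.75.
        z = (W - E[W]) / sqrt(Var[W]) = (14.5 - 18) / 7.1239 = -0.4913.
        Two-sided p = 2*Phi(z) = 0.623212.
Step 6: alpha = 0.05. fail to reject H0.

W+ = 14.5, W- = 21.5, W = min = 14.5, p = 0.623212, fail to reject H0.


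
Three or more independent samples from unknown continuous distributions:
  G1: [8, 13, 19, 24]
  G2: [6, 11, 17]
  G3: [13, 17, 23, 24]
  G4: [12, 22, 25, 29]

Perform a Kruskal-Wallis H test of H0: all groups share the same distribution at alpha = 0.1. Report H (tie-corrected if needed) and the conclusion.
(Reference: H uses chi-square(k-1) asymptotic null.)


Step 1: Combine all N = 15 observations and assign midranks.
sorted (value, group, rank): (6,G2,1), (8,G1,2), (11,G2,3), (12,G4,4), (13,G1,5.5), (13,G3,5.5), (17,G2,7.5), (17,G3,7.5), (19,G1,9), (22,G4,10), (23,G3,11), (24,G1,12.5), (24,G3,12.5), (25,G4,14), (29,G4,15)
Step 2: Sum ranks within each group.
R_1 = 29 (n_1 = 4)
R_2 = 11.5 (n_2 = 3)
R_3 = 36.5 (n_3 = 4)
R_4 = 43 (n_4 = 4)
Step 3: H = 12/(N(N+1)) * sum(R_i^2/n_i) - 3(N+1)
     = 12/(15*16) * (29^2/4 + 11.5^2/3 + 36.5^2/4 + 43^2/4) - 3*16
     = 0.050000 * 1049.65 - 48
     = 4.482292.
Step 4: Ties present; correction factor C = 1 - 18/(15^3 - 15) = 0.994643. Corrected H = 4.482292 / 0.994643 = 4.506433.
Step 5: Under H0, H ~ chi^2(3); p-value = 0.211717.
Step 6: alpha = 0.1. fail to reject H0.

H = 4.5064, df = 3, p = 0.211717, fail to reject H0.


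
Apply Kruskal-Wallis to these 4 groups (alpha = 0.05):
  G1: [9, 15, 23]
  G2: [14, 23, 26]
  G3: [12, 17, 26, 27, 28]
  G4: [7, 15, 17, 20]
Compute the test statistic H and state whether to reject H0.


Step 1: Combine all N = 15 observations and assign midranks.
sorted (value, group, rank): (7,G4,1), (9,G1,2), (12,G3,3), (14,G2,4), (15,G1,5.5), (15,G4,5.5), (17,G3,7.5), (17,G4,7.5), (20,G4,9), (23,G1,10.5), (23,G2,10.5), (26,G2,12.5), (26,G3,12.5), (27,G3,14), (28,G3,15)
Step 2: Sum ranks within each group.
R_1 = 18 (n_1 = 3)
R_2 = 27 (n_2 = 3)
R_3 = 52 (n_3 = 5)
R_4 = 23 (n_4 = 4)
Step 3: H = 12/(N(N+1)) * sum(R_i^2/n_i) - 3(N+1)
     = 12/(15*16) * (18^2/3 + 27^2/3 + 52^2/5 + 23^2/4) - 3*16
     = 0.050000 * 1024.05 - 48
     = 3.202500.
Step 4: Ties present; correction factor C = 1 - 24/(15^3 - 15) = 0.992857. Corrected H = 3.202500 / 0.992857 = 3.225540.
Step 5: Under H0, H ~ chi^2(3); p-value = 0.358141.
Step 6: alpha = 0.05. fail to reject H0.

H = 3.2255, df = 3, p = 0.358141, fail to reject H0.


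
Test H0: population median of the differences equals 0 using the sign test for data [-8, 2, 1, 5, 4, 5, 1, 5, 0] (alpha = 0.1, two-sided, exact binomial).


Step 1: Discard zero differences. Original n = 9; n_eff = number of nonzero differences = 8.
Nonzero differences (with sign): -8, +2, +1, +5, +4, +5, +1, +5
Step 2: Count signs: positive = 7, negative = 1.
Step 3: Under H0: P(positive) = 0.5, so the number of positives S ~ Bin(8, 0.5).
Step 4: Two-sided exact p-value = sum of Bin(8,0.5) probabilities at or below the observed probability = 0.070312.
Step 5: alpha = 0.1. reject H0.

n_eff = 8, pos = 7, neg = 1, p = 0.070312, reject H0.


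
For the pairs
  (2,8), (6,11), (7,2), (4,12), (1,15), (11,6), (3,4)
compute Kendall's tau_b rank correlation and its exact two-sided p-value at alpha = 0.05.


Step 1: Enumerate the 21 unordered pairs (i,j) with i<j and classify each by sign(x_j-x_i) * sign(y_j-y_i).
  (1,2):dx=+4,dy=+3->C; (1,3):dx=+5,dy=-6->D; (1,4):dx=+2,dy=+4->C; (1,5):dx=-1,dy=+7->D
  (1,6):dx=+9,dy=-2->D; (1,7):dx=+1,dy=-4->D; (2,3):dx=+1,dy=-9->D; (2,4):dx=-2,dy=+1->D
  (2,5):dx=-5,dy=+4->D; (2,6):dx=+5,dy=-5->D; (2,7):dx=-3,dy=-7->C; (3,4):dx=-3,dy=+10->D
  (3,5):dx=-6,dy=+13->D; (3,6):dx=+4,dy=+4->C; (3,7):dx=-4,dy=+2->D; (4,5):dx=-3,dy=+3->D
  (4,6):dx=+7,dy=-6->D; (4,7):dx=-1,dy=-8->C; (5,6):dx=+10,dy=-9->D; (5,7):dx=+2,dy=-11->D
  (6,7):dx=-8,dy=-2->C
Step 2: C = 6, D = 15, total pairs = 21.
Step 3: tau = (C - D)/(n(n-1)/2) = (6 - 15)/21 = -0.428571.
Step 4: Exact two-sided p-value (enumerate n! = 5040 permutations of y under H0): p = 0.238889.
Step 5: alpha = 0.05. fail to reject H0.

tau_b = -0.4286 (C=6, D=15), p = 0.238889, fail to reject H0.


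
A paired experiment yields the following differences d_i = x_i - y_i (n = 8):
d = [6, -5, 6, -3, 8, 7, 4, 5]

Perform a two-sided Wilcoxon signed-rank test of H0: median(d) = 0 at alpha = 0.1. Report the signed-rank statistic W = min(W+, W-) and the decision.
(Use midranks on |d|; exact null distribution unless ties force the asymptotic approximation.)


Step 1: Drop any zero differences (none here) and take |d_i|.
|d| = [6, 5, 6, 3, 8, 7, 4, 5]
Step 2: Midrank |d_i| (ties get averaged ranks).
ranks: |6|->5.5, |5|->3.5, |6|->5.5, |3|->1, |8|->8, |7|->7, |4|->2, |5|->3.5
Step 3: Attach original signs; sum ranks with positive sign and with negative sign.
W+ = 5.5 + 5.5 + 8 + 7 + 2 + 3.5 = 31.5
W- = 3.5 + 1 = 4.5
(Check: W+ + W- = 36 should equal n(n+1)/2 = 36.)
Step 4: Test statistic W = min(W+, W-) = 4.5.
Step 5: Ties in |d|, so use the tie-corrected normal approximation.
        E[W] = n(n+1)/4 = 8*9/4 = 18.
        Tie groups: |d|=5 (t=2), |d|=6 (t=2); sum(t^3 - t) = 12.
        Var[W] = n(n+1)(2n+1)/24 - sum(t^3-t)/48 = 1224/24 - 12/48 = 50.75.
        z = (W - E[W]) / sqrt(Var[W]) = (4.5 - 18) / 7.1239 = -1.8950.
        Two-sided p = 2*Phi(z) = 0.058089.
Step 6: alpha = 0.1. reject H0.

W+ = 31.5, W- = 4.5, W = min = 4.5, p = 0.058089, reject H0.


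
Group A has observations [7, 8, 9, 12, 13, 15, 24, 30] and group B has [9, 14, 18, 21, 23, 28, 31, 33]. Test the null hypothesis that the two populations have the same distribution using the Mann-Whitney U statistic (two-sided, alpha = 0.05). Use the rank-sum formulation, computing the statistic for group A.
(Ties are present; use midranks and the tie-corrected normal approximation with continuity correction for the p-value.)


Step 1: Combine and sort all 16 observations; assign midranks.
sorted (value, group): (7,X), (8,X), (9,X), (9,Y), (12,X), (13,X), (14,Y), (15,X), (18,Y), (21,Y), (23,Y), (24,X), (28,Y), (30,X), (31,Y), (33,Y)
ranks: 7->1, 8->2, 9->3.5, 9->3.5, 12->5, 13->6, 14->7, 15->8, 18->9, 21->10, 23->11, 24->12, 28->13, 30->14, 31->15, 33->16
Step 2: Rank sum for X: R1 = 1 + 2 + 3.5 + 5 + 6 + 8 + 12 + 14 = 51.5.
Step 3: U_X = R1 - n1(n1+1)/2 = 51.5 - 8*9/2 = 51.5 - 36 = 15.5.
       U_Y = n1*n2 - U_X = 64 - 15.5 = 48.5.
Step 4: Ties are present, so use the tie-corrected normal approximation (with continuity correction) for the p-value.
Step 5: p-value = 0.092652; compare to alpha = 0.05. fail to reject H0.

U_X = 15.5, p = 0.092652, fail to reject H0 at alpha = 0.05.


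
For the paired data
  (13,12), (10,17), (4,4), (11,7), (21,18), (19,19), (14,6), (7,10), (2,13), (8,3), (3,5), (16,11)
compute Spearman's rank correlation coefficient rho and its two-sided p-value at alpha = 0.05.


Step 1: Rank x and y separately (midranks; no ties here).
rank(x): 13->8, 10->6, 4->3, 11->7, 21->12, 19->11, 14->9, 7->4, 2->1, 8->5, 3->2, 16->10
rank(y): 12->8, 17->10, 4->2, 7->5, 18->11, 19->12, 6->4, 10->6, 13->9, 3->1, 5->3, 11->7
Step 2: d_i = R_x(i) - R_y(i); compute d_i^2.
  (8-8)^2=0, (6-10)^2=16, (3-2)^2=1, (7-5)^2=4, (12-11)^2=1, (11-12)^2=1, (9-4)^2=25, (4-6)^2=4, (1-9)^2=64, (5-1)^2=16, (2-3)^2=1, (10-7)^2=9
sum(d^2) = 142.
Step 3: rho = 1 - 6*142 / (12*(12^2 - 1)) = 1 - 852/1716 = 0.503497.
Step 4: Under H0, t = rho * sqrt((n-2)/(1-rho^2)) = 1.8428 ~ t(10).
Step 5: Two-sided p-value from the t-distribution with 10 df = 0.095157.
Step 6: alpha = 0.05. fail to reject H0.

rho = 0.5035, p = 0.095157, fail to reject H0 at alpha = 0.05.


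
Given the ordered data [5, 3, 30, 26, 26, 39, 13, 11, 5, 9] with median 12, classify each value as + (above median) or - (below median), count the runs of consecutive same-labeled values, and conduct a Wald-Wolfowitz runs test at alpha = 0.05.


Step 1: Compute median = 12; label A = above, B = below.
Labels in order: BBAAAAABBB  (n_A = 5, n_B = 5)
Step 2: Count runs R = 3.
Step 3: Under H0 (random ordering), E[R] = 2*n_A*n_B/(n_A+n_B) + 1 = 2*5*5/10 + 1 = 6.0000.
        Var[R] = 2*n_A*n_B*(2*n_A*n_B - n_A - n_B) / ((n_A+n_B)^2 * (n_A+n_B-1)) = 2000/900 = 2.2222.
        SD[R] = 1.4907.
Step 4: Continuity-corrected z = (R + 0.5 - E[R]) / SD[R] = (3 + 0.5 - 6.0000) / 1.4907 = -1.6771.
Step 5: Two-sided p-value via normal approximation = 2*(1 - Phi(|z|)) = 0.093533.
Step 6: alpha = 0.05. fail to reject H0.

R = 3, z = -1.6771, p = 0.093533, fail to reject H0.


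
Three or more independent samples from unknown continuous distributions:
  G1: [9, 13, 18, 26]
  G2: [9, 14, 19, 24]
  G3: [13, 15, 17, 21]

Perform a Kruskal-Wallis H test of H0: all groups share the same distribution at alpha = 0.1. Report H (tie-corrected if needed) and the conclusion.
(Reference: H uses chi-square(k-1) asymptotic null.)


Step 1: Combine all N = 12 observations and assign midranks.
sorted (value, group, rank): (9,G1,1.5), (9,G2,1.5), (13,G1,3.5), (13,G3,3.5), (14,G2,5), (15,G3,6), (17,G3,7), (18,G1,8), (19,G2,9), (21,G3,10), (24,G2,11), (26,G1,12)
Step 2: Sum ranks within each group.
R_1 = 25 (n_1 = 4)
R_2 = 26.5 (n_2 = 4)
R_3 = 26.5 (n_3 = 4)
Step 3: H = 12/(N(N+1)) * sum(R_i^2/n_i) - 3(N+1)
     = 12/(12*13) * (25^2/4 + 26.5^2/4 + 26.5^2/4) - 3*13
     = 0.076923 * 507.375 - 39
     = 0.028846.
Step 4: Ties present; correction factor C = 1 - 12/(12^3 - 12) = 0.993007. Corrected H = 0.028846 / 0.993007 = 0.029049.
Step 5: Under H0, H ~ chi^2(2); p-value = 0.985580.
Step 6: alpha = 0.1. fail to reject H0.

H = 0.0290, df = 2, p = 0.985580, fail to reject H0.


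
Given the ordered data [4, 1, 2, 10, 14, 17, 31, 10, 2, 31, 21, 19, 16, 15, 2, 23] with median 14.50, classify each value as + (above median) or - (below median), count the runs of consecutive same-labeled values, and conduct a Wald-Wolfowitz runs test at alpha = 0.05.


Step 1: Compute median = 14.50; label A = above, B = below.
Labels in order: BBBBBAABBAAAAABA  (n_A = 8, n_B = 8)
Step 2: Count runs R = 6.
Step 3: Under H0 (random ordering), E[R] = 2*n_A*n_B/(n_A+n_B) + 1 = 2*8*8/16 + 1 = 9.0000.
        Var[R] = 2*n_A*n_B*(2*n_A*n_B - n_A - n_B) / ((n_A+n_B)^2 * (n_A+n_B-1)) = 14336/3840 = 3.7333.
        SD[R] = 1.9322.
Step 4: Continuity-corrected z = (R + 0.5 - E[R]) / SD[R] = (6 + 0.5 - 9.0000) / 1.9322 = -1.2939.
Step 5: Two-sided p-value via normal approximation = 2*(1 - Phi(|z|)) = 0.195709.
Step 6: alpha = 0.05. fail to reject H0.

R = 6, z = -1.2939, p = 0.195709, fail to reject H0.


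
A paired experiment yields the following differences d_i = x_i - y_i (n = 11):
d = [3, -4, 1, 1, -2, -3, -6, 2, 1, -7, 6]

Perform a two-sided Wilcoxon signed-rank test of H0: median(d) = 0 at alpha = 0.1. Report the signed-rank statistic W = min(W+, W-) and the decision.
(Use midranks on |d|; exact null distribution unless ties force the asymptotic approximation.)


Step 1: Drop any zero differences (none here) and take |d_i|.
|d| = [3, 4, 1, 1, 2, 3, 6, 2, 1, 7, 6]
Step 2: Midrank |d_i| (ties get averaged ranks).
ranks: |3|->6.5, |4|->8, |1|->2, |1|->2, |2|->4.5, |3|->6.5, |6|->9.5, |2|->4.5, |1|->2, |7|->11, |6|->9.5
Step 3: Attach original signs; sum ranks with positive sign and with negative sign.
W+ = 6.5 + 2 + 2 + 4.5 + 2 + 9.5 = 26.5
W- = 8 + 4.5 + 6.5 + 9.5 + 11 = 39.5
(Check: W+ + W- = 66 should equal n(n+1)/2 = 66.)
Step 4: Test statistic W = min(W+, W-) = 26.5.
Step 5: Ties in |d|, so use the tie-corrected normal approximation.
        E[W] = n(n+1)/4 = 11*12/4 = 33.
        Tie groups: |d|=1 (t=3), |d|=2 (t=2), |d|=3 (t=2), |d|=6 (t=2); sum(t^3 - t) = 42.
        Var[W] = n(n+1)(2n+1)/24 - sum(t^3-t)/48 = 3036/24 - 42/48 = 125.625.
        z = (W - E[W]) / sqrt(Var[W]) = (26.5 - 33) / 11.2083 = -0.5799.
        Two-sided p = 2*Phi(z) = 0.561962.
Step 6: alpha = 0.1. fail to reject H0.

W+ = 26.5, W- = 39.5, W = min = 26.5, p = 0.561962, fail to reject H0.


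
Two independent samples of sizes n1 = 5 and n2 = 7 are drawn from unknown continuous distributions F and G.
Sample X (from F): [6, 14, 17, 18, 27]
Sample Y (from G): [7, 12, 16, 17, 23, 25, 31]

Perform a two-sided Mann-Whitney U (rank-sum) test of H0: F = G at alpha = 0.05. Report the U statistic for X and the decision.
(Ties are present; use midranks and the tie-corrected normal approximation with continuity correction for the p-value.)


Step 1: Combine and sort all 12 observations; assign midranks.
sorted (value, group): (6,X), (7,Y), (12,Y), (14,X), (16,Y), (17,X), (17,Y), (18,X), (23,Y), (25,Y), (27,X), (31,Y)
ranks: 6->1, 7->2, 12->3, 14->4, 16->5, 17->6.5, 17->6.5, 18->8, 23->9, 25->10, 27->11, 31->12
Step 2: Rank sum for X: R1 = 1 + 4 + 6.5 + 8 + 11 = 30.5.
Step 3: U_X = R1 - n1(n1+1)/2 = 30.5 - 5*6/2 = 30.5 - 15 = 15.5.
       U_Y = n1*n2 - U_X = 35 - 15.5 = 19.5.
Step 4: Ties are present, so use the tie-corrected normal approximation (with continuity correction) for the p-value.
Step 5: p-value = 0.807210; compare to alpha = 0.05. fail to reject H0.

U_X = 15.5, p = 0.807210, fail to reject H0 at alpha = 0.05.


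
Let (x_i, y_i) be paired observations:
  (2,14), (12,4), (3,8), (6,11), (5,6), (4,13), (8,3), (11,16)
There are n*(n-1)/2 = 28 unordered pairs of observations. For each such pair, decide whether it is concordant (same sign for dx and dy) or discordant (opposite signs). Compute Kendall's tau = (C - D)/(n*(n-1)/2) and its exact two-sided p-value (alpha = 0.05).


Step 1: Enumerate the 28 unordered pairs (i,j) with i<j and classify each by sign(x_j-x_i) * sign(y_j-y_i).
  (1,2):dx=+10,dy=-10->D; (1,3):dx=+1,dy=-6->D; (1,4):dx=+4,dy=-3->D; (1,5):dx=+3,dy=-8->D
  (1,6):dx=+2,dy=-1->D; (1,7):dx=+6,dy=-11->D; (1,8):dx=+9,dy=+2->C; (2,3):dx=-9,dy=+4->D
  (2,4):dx=-6,dy=+7->D; (2,5):dx=-7,dy=+2->D; (2,6):dx=-8,dy=+9->D; (2,7):dx=-4,dy=-1->C
  (2,8):dx=-1,dy=+12->D; (3,4):dx=+3,dy=+3->C; (3,5):dx=+2,dy=-2->D; (3,6):dx=+1,dy=+5->C
  (3,7):dx=+5,dy=-5->D; (3,8):dx=+8,dy=+8->C; (4,5):dx=-1,dy=-5->C; (4,6):dx=-2,dy=+2->D
  (4,7):dx=+2,dy=-8->D; (4,8):dx=+5,dy=+5->C; (5,6):dx=-1,dy=+7->D; (5,7):dx=+3,dy=-3->D
  (5,8):dx=+6,dy=+10->C; (6,7):dx=+4,dy=-10->D; (6,8):dx=+7,dy=+3->C; (7,8):dx=+3,dy=+13->C
Step 2: C = 10, D = 18, total pairs = 28.
Step 3: tau = (C - D)/(n(n-1)/2) = (10 - 18)/28 = -0.285714.
Step 4: Exact two-sided p-value (enumerate n! = 40320 permutations of y under H0): p = 0.398760.
Step 5: alpha = 0.05. fail to reject H0.

tau_b = -0.2857 (C=10, D=18), p = 0.398760, fail to reject H0.


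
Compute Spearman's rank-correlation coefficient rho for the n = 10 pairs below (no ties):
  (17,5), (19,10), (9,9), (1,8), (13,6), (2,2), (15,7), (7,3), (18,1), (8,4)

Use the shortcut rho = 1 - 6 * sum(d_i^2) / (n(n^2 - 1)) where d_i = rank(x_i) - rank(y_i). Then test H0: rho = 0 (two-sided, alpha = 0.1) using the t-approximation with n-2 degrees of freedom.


Step 1: Rank x and y separately (midranks; no ties here).
rank(x): 17->8, 19->10, 9->5, 1->1, 13->6, 2->2, 15->7, 7->3, 18->9, 8->4
rank(y): 5->5, 10->10, 9->9, 8->8, 6->6, 2->2, 7->7, 3->3, 1->1, 4->4
Step 2: d_i = R_x(i) - R_y(i); compute d_i^2.
  (8-5)^2=9, (10-10)^2=0, (5-9)^2=16, (1-8)^2=49, (6-6)^2=0, (2-2)^2=0, (7-7)^2=0, (3-3)^2=0, (9-1)^2=64, (4-4)^2=0
sum(d^2) = 138.
Step 3: rho = 1 - 6*138 / (10*(10^2 - 1)) = 1 - 828/990 = 0.163636.
Step 4: Under H0, t = rho * sqrt((n-2)/(1-rho^2)) = 0.4692 ~ t(8).
Step 5: Two-sided p-value from the t-distribution with 8 df = 0.651477.
Step 6: alpha = 0.1. fail to reject H0.

rho = 0.1636, p = 0.651477, fail to reject H0 at alpha = 0.1.


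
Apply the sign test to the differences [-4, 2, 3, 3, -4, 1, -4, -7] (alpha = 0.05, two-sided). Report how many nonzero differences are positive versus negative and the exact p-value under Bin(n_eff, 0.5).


Step 1: Discard zero differences. Original n = 8; n_eff = number of nonzero differences = 8.
Nonzero differences (with sign): -4, +2, +3, +3, -4, +1, -4, -7
Step 2: Count signs: positive = 4, negative = 4.
Step 3: Under H0: P(positive) = 0.5, so the number of positives S ~ Bin(8, 0.5).
Step 4: Two-sided exact p-value = sum of Bin(8,0.5) probabilities at or below the observed probability = 1.000000.
Step 5: alpha = 0.05. fail to reject H0.

n_eff = 8, pos = 4, neg = 4, p = 1.000000, fail to reject H0.


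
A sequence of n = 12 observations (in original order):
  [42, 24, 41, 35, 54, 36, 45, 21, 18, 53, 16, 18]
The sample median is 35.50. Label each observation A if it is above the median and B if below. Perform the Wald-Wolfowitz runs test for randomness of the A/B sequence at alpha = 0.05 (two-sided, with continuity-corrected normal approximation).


Step 1: Compute median = 35.50; label A = above, B = below.
Labels in order: ABABAAABBABB  (n_A = 6, n_B = 6)
Step 2: Count runs R = 8.
Step 3: Under H0 (random ordering), E[R] = 2*n_A*n_B/(n_A+n_B) + 1 = 2*6*6/12 + 1 = 7.0000.
        Var[R] = 2*n_A*n_B*(2*n_A*n_B - n_A - n_B) / ((n_A+n_B)^2 * (n_A+n_B-1)) = 4320/1584 = 2.7273.
        SD[R] = 1.6514.
Step 4: Continuity-corrected z = (R - 0.5 - E[R]) / SD[R] = (8 - 0.5 - 7.0000) / 1.6514 = 0.3028.
Step 5: Two-sided p-value via normal approximation = 2*(1 - Phi(|z|)) = 0.762069.
Step 6: alpha = 0.05. fail to reject H0.

R = 8, z = 0.3028, p = 0.762069, fail to reject H0.


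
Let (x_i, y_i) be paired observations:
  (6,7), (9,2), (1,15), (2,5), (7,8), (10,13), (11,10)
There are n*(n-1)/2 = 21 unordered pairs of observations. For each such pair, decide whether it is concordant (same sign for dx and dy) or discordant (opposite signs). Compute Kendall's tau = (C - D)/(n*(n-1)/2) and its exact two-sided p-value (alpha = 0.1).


Step 1: Enumerate the 21 unordered pairs (i,j) with i<j and classify each by sign(x_j-x_i) * sign(y_j-y_i).
  (1,2):dx=+3,dy=-5->D; (1,3):dx=-5,dy=+8->D; (1,4):dx=-4,dy=-2->C; (1,5):dx=+1,dy=+1->C
  (1,6):dx=+4,dy=+6->C; (1,7):dx=+5,dy=+3->C; (2,3):dx=-8,dy=+13->D; (2,4):dx=-7,dy=+3->D
  (2,5):dx=-2,dy=+6->D; (2,6):dx=+1,dy=+11->C; (2,7):dx=+2,dy=+8->C; (3,4):dx=+1,dy=-10->D
  (3,5):dx=+6,dy=-7->D; (3,6):dx=+9,dy=-2->D; (3,7):dx=+10,dy=-5->D; (4,5):dx=+5,dy=+3->C
  (4,6):dx=+8,dy=+8->C; (4,7):dx=+9,dy=+5->C; (5,6):dx=+3,dy=+5->C; (5,7):dx=+4,dy=+2->C
  (6,7):dx=+1,dy=-3->D
Step 2: C = 11, D = 10, total pairs = 21.
Step 3: tau = (C - D)/(n(n-1)/2) = (11 - 10)/21 = 0.047619.
Step 4: Exact two-sided p-value (enumerate n! = 5040 permutations of y under H0): p = 1.000000.
Step 5: alpha = 0.1. fail to reject H0.

tau_b = 0.0476 (C=11, D=10), p = 1.000000, fail to reject H0.


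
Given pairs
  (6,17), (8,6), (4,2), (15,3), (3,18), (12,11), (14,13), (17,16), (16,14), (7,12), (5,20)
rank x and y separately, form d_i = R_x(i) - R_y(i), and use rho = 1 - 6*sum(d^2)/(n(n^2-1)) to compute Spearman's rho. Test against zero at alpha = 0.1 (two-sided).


Step 1: Rank x and y separately (midranks; no ties here).
rank(x): 6->4, 8->6, 4->2, 15->9, 3->1, 12->7, 14->8, 17->11, 16->10, 7->5, 5->3
rank(y): 17->9, 6->3, 2->1, 3->2, 18->10, 11->4, 13->6, 16->8, 14->7, 12->5, 20->11
Step 2: d_i = R_x(i) - R_y(i); compute d_i^2.
  (4-9)^2=25, (6-3)^2=9, (2-1)^2=1, (9-2)^2=49, (1-10)^2=81, (7-4)^2=9, (8-6)^2=4, (11-8)^2=9, (10-7)^2=9, (5-5)^2=0, (3-11)^2=64
sum(d^2) = 260.
Step 3: rho = 1 - 6*260 / (11*(11^2 - 1)) = 1 - 1560/1320 = -0.181818.
Step 4: Under H0, t = rho * sqrt((n-2)/(1-rho^2)) = -0.5547 ~ t(9).
Step 5: Two-sided p-value from the t-distribution with 9 df = 0.592615.
Step 6: alpha = 0.1. fail to reject H0.

rho = -0.1818, p = 0.592615, fail to reject H0 at alpha = 0.1.


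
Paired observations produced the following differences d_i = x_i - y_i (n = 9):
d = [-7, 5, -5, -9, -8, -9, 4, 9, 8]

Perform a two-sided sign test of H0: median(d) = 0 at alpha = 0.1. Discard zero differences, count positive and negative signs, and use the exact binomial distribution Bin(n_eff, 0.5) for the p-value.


Step 1: Discard zero differences. Original n = 9; n_eff = number of nonzero differences = 9.
Nonzero differences (with sign): -7, +5, -5, -9, -8, -9, +4, +9, +8
Step 2: Count signs: positive = 4, negative = 5.
Step 3: Under H0: P(positive) = 0.5, so the number of positives S ~ Bin(9, 0.5).
Step 4: Two-sided exact p-value = sum of Bin(9,0.5) probabilities at or below the observed probability = 1.000000.
Step 5: alpha = 0.1. fail to reject H0.

n_eff = 9, pos = 4, neg = 5, p = 1.000000, fail to reject H0.


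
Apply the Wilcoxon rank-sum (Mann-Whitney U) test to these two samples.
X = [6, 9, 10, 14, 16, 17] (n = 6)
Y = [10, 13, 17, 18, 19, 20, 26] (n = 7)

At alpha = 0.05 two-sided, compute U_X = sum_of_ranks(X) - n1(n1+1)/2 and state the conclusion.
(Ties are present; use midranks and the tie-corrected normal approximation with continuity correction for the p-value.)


Step 1: Combine and sort all 13 observations; assign midranks.
sorted (value, group): (6,X), (9,X), (10,X), (10,Y), (13,Y), (14,X), (16,X), (17,X), (17,Y), (18,Y), (19,Y), (20,Y), (26,Y)
ranks: 6->1, 9->2, 10->3.5, 10->3.5, 13->5, 14->6, 16->7, 17->8.5, 17->8.5, 18->10, 19->11, 20->12, 26->13
Step 2: Rank sum for X: R1 = 1 + 2 + 3.5 + 6 + 7 + 8.5 = 28.
Step 3: U_X = R1 - n1(n1+1)/2 = 28 - 6*7/2 = 28 - 21 = 7.
       U_Y = n1*n2 - U_X = 42 - 7 = 35.
Step 4: Ties are present, so use the tie-corrected normal approximation (with continuity correction) for the p-value.
Step 5: p-value = 0.053126; compare to alpha = 0.05. fail to reject H0.

U_X = 7, p = 0.053126, fail to reject H0 at alpha = 0.05.
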